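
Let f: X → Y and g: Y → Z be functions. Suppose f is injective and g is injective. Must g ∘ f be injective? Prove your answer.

Suppose (g ∘ f)(x_1) = (g ∘ f)(x_2), i.e. g(f(x_1)) = g(f(x_2)).
Since g is injective, f(x_1) = f(x_2). Since f is injective, x_1 = x_2. Hence g ∘ f is injective.

injective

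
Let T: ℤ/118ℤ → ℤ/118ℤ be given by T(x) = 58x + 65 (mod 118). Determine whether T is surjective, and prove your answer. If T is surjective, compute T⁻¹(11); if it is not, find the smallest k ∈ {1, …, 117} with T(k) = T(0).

Recall that surjectivity means every element of the codomain has a preimage under T.
Since gcd(58, 118) = 2, we have 58x ≡ 0 (mod 2) for all x, so T(x) ≡ 1 (mod 2).
But 0 ≢ 1 (mod 2), so 0 ∈ ℤ/118ℤ has no preimage. Thus T is not surjective.
Since T is not surjective, we find the least positive k with T(k) = T(0): this means 58k ≡ 0 (mod 118), i.e. 118 ∣ 58k. Since gcd(58, 118) = 2, dividing through by 2 this holds exactly when 59 ∣ 29k, and as gcd(29, 59) = 1, exactly when 59 ∣ k.
The smallest positive such k is 59.

59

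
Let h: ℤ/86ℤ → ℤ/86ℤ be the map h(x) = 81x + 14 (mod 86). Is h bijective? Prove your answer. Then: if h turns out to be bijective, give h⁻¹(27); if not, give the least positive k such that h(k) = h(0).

Suppose h(s) = h(t) in ℤ/86ℤ. Then 81s + 14 ≡ 81t + 14 (mod 86), so 81(s − t) ≡ 0 (mod 86).
Since gcd(81, 86) = 1, 81 is invertible modulo 86, hence s − t ≡ 0 (mod 86), i.e. s = t.
We now compute 81⁻¹ mod 86 explicitly. Euclid's algorithm: 86 = 1·81 + 5, 81 = 16·5 + 1; back-substituting gives 1 = 17·81 − 16·86, so 81⁻¹ ≡ 17 (mod 86).
Then y ↦ 17(y − 14) is a two-sided inverse to h, so every y ∈ ℤ/86ℤ has a preimage.
So h is bijective.
Since h is bijective, we find h⁻¹(27): we need 81x ≡ 27 − 14 ≡ 13 (mod 86). Using 81⁻¹ = 17: x ≡ 17·13 = 221 = 2·86 + 49, so x = 49.
Check: h(49) = 81·49 + 14 = 3983 = 46·86 + 27 ≡ 27 (mod 86).

49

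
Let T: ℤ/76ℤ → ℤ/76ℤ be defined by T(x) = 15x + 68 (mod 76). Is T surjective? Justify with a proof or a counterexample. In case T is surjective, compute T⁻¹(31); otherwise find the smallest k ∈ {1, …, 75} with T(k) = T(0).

33

By definition, surjectivity means every element of the codomain has a preimage under T.
Since gcd(15, 76) = 1, 15 is invertible modulo 76. Euclid's algorithm: 76 = 5·15 + 1; back-substituting gives 1 = 71·15 − 14·76, so 15⁻¹ ≡ 71 (mod 76).
Then y ↦ 71(y − 68) is a two-sided inverse to T, so every y ∈ ℤ/76ℤ has a preimage.
Therefore T is surjective.
Since T is surjective, we find T⁻¹(31): we need 15x ≡ 31 − 68 ≡ 39 (mod 76). Using 15⁻¹ = 71: x ≡ 71·39 = 2769 = 36·76 + 33, so x = 33.
Check: T(33) = 15·33 + 68 = 563 = 7·76 + 31 ≡ 31 (mod 76).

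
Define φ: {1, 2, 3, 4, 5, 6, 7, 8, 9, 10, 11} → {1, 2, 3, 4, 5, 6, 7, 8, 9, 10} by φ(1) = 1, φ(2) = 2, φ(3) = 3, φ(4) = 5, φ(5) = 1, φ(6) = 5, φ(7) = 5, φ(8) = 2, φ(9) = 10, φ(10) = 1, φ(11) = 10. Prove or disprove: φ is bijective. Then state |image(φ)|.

φ(1) = 1 = φ(5) with 1 ≠ 5, so φ is not injective, hence not bijective.
The image of φ is {1, 2, 3, 5, 10}, which has 5 elements.

5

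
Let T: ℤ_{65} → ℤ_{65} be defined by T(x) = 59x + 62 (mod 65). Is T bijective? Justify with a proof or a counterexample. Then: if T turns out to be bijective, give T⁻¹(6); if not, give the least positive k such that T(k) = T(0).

31

If T(x_1) = T(x_2), then 59x_1 ≡ 59x_2 (mod 65). Because gcd(59, 65) = 1, we may cancel 59 to get x_1 ≡ x_2 (mod 65).
We now compute 59⁻¹ mod 65 explicitly. Euclid's algorithm: 65 = 1·59 + 6, 59 = 9·6 + 5, 6 = 1·5 + 1; back-substituting gives 1 = 54·59 − 49·65, so 59⁻¹ ≡ 54 (mod 65).
Then y ↦ 54(y − 62) is a two-sided inverse to T, so every y ∈ ℤ_{65} has a preimage.
Therefore T is bijective.
Since T is bijective, we find T⁻¹(6): we need 59x ≡ 6 − 62 ≡ 9 (mod 65). Using 59⁻¹ = 54: x ≡ 54·9 = 486 = 7·65 + 31, so x = 31.
Check: T(31) = 59·31 + 62 = 1891 = 29·65 + 6 ≡ 6 (mod 65).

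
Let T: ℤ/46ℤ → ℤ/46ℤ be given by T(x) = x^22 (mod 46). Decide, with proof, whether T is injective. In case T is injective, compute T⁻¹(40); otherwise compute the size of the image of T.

T(1) = 1^22 = 1.
T(3): Repeated squaring mod 46: 3^1 ≡ 3, 3^2 ≡ 3² = 9, 3^4 ≡ 9² = 81 ≡ 35, 3^8 ≡ 35² = 1225 ≡ 29, 3^16 ≡ 29² = 841 ≡ 13. Since 22 = 16 + 4 + 2, 3^22 ≡ 13·35·9: 13·35 = 455 ≡ 41, then 41·9 = 369 ≡ 1. So 3^22 ≡ 1 (mod 46).
So T(1) = T(3) = 1 while 1 ≠ 3, therefore T is not injective.
Since T is not injective, we determine |image(T)|. Computing x^22 mod 46 for each x (by repeated squaring, reducing mod 46 at every step), the values T(0), T(1), …, T(45) are: 0, 1, 24, 1, 24, 1, 24, 1, 24, 1, 24, 1, 24, 1, 24, 1, 24, 1, 24, 1, 24, 1, 24, 23, 24, 1, 24, 1, 24, 1, 24, 1, 24, 1, 24, 1, 24, 1, 24, 1, 24, 1, 24, 1, 24, 1.
The distinct values are {0, 1, 23, 24}; there are 4 of them.

4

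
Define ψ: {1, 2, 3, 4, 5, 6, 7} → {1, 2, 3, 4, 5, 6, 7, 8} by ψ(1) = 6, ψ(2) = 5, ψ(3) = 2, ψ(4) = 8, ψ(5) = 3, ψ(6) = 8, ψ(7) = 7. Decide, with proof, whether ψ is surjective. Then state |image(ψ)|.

6

No element maps to 1, so ψ is not surjective.
The image of ψ is {2, 3, 5, 6, 7, 8}, which has 6 elements.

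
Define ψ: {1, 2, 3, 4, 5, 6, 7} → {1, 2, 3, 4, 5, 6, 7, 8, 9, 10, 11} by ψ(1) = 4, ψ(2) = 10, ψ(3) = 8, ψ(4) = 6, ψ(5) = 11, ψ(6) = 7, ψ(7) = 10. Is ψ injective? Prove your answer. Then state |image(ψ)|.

ψ(2) = 10 = ψ(7) with 2 ≠ 7, so ψ is not injective.
The image of ψ is {4, 6, 7, 8, 10, 11}, which has 6 elements.

6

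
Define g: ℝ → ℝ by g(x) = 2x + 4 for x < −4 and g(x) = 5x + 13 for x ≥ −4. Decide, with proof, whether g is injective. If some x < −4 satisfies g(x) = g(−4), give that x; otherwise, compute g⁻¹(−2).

-11/2

Both pieces are strictly increasing (slopes 2 and 5), so each is injective on its own interval.
The left piece maps (−∞, −4) onto (−∞, −4); the right piece maps [−4, ∞) onto [−7, ∞).
These images overlap. In particular g(−4) = −7 (right piece), and solving 2x + 4 = −7 on the left piece gives x = −11/2 < −4.
So g(−11/2) = g(−4) with −11/2 ≠ −4, and g is not injective. This x = −11/2 is the requested value below −4.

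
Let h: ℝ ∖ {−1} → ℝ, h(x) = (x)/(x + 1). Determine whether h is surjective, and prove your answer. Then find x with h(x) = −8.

-8/9

If h(x) = 1, cross-multiplying gives 1(x) = 1(x + 1), which simplifies to 0 = 1 — false.  So 1 has no preimage and h is not surjective.
Solving h(x) = −8: cross-multiplying gives x = −8(x + 1), which rearranges to 9x = −8, so x = −8/9.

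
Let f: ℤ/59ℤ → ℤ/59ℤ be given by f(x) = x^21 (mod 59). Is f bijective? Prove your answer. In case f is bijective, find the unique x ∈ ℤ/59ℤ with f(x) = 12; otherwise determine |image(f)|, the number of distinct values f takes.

20

Since 59 is prime, the nonzero elements of ℤ/59ℤ form a cyclic group of order 58.
As gcd(21, 58) = 1, raising to the 21st power is a bijection on this group: if u^21 ≡ v^21 then (uv^{−1})^21 = 1, and the only element of order dividing gcd(21, 58) = 1 is 1, so u = v.
With f(0) = 0 this makes f injective on all of ℤ/59ℤ, hence bijective (finite equal-size domain and codomain). In particular f is bijective.
Since f is bijective, we find the preimage of 12. The inverse of x ↦ x^21 on (ℤ/59ℤ)^× is x ↦ x^47, because 21·47 = 987 = 17·58 + 1 ≡ 1 (mod 58) and x^{58} = 1 for x ≠ 0 (Fermat). So f⁻¹(12) = 12^47 mod 59.
Repeated squaring mod 59: 12^1 ≡ 12, 12^2 ≡ 12² = 144 ≡ 26, 12^4 ≡ 26² = 676 ≡ 27, 12^8 ≡ 27² = 729 ≡ 21, 12^16 ≡ 21² = 441 ≡ 28, 12^32 ≡ 28² = 784 ≡ 17. Since 47 = 32 + 8 + 4 + 2 + 1, 12^47 ≡ 17·21·27·26·12: 17·21 = 357 ≡ 3, then 3·27 = 81 ≡ 22, then 22·26 = 572 ≡ 41, then 41·12 = 492 ≡ 20. So 12^47 ≡ 20 (mod 59).
Hence f⁻¹(12) = 20.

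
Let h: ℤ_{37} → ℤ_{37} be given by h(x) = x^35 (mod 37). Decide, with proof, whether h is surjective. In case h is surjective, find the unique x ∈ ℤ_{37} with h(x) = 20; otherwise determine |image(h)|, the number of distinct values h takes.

Since 37 is prime, the nonzero elements of ℤ_{37} form a cyclic group of order 36.
As gcd(35, 36) = 1, raising to the 35th power is a bijection on this group: if x_1^35 ≡ x_2^35 then (x_1x_2^{−1})^35 = 1, and the only element of order dividing gcd(35, 36) = 1 is 1, so x_1 = x_2.
With h(0) = 0 this makes h injective on all of ℤ_{37}, hence bijective (finite equal-size domain and codomain). In particular h is surjective.
Since h is surjective, we find the preimage of 20. The inverse of x ↦ x^35 on (ℤ_{37})^× is x ↦ x^35, because 35·35 = 1225 = 34·36 + 1 ≡ 1 (mod 36) and x^{36} = 1 for x ≠ 0 (Fermat). So h⁻¹(20) = 20^35 mod 37.
Repeated squaring mod 37: 20^1 ≡ 20, 20^2 ≡ 20² = 400 ≡ 30, 20^4 ≡ 30² = 900 ≡ 12, 20^8 ≡ 12² = 144 ≡ 33, 20^16 ≡ 33² = 1089 ≡ 16, 20^32 ≡ 16² = 256 ≡ 34. Since 35 = 32 + 2 + 1, 20^35 ≡ 34·30·20: 34·30 = 1020 ≡ 21, then 21·20 = 420 ≡ 13. So 20^35 ≡ 13 (mod 37).
Hence h⁻¹(20) = 13.

13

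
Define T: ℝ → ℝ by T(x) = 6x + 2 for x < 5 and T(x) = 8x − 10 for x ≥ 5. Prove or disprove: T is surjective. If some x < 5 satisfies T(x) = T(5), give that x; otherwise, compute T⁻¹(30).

14/3

Both pieces are strictly increasing (slopes 6 and 8), so each is injective on its own interval.
The left piece maps (−∞, 5) onto (−∞, 32); the right piece maps [5, ∞) onto [30, ∞).
The union (−∞, 32) ∪ [30, ∞) covers ℝ, so T is surjective.
For the follow-up: the images overlap, so an x < 5 with T(x) = T(5) exists. T(5) = 30; solving 6x + 2 = 30 for x < 5 gives x = (30 − 2)/6 = 14/3.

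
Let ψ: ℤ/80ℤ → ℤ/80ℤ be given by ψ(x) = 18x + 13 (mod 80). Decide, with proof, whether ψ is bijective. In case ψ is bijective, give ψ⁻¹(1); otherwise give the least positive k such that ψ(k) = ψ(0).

40

We have gcd(18, 80) = 2 > 1. Taking a = 0 and b = 40: ψ(0) = 13 and ψ(40) = 18·40 + 13 = 733 ≡ 13 (mod 80).
So ψ(0) = ψ(40) while 0 ≠ 40, thus ψ is not injective, hence not bijective.
Since ψ is not bijective, we find the least positive k with ψ(k) = ψ(0): this means 18k ≡ 0 (mod 80), i.e. 80 ∣ 18k. Since gcd(18, 80) = 2, dividing through by 2 this holds exactly when 40 ∣ 9k, and as gcd(9, 40) = 1, exactly when 40 ∣ k.
The smallest positive such k is 40.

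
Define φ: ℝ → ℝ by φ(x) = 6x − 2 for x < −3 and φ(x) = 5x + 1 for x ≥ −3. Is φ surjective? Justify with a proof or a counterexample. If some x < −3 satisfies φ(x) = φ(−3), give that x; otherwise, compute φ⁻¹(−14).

-3

Both pieces are strictly increasing (slopes 6 and 5), so each is injective on its own interval.
The left piece maps (−∞, −3) onto (−∞, −20); the right piece maps [−3, ∞) onto [−14, ∞).
The union (−∞, −20) ∪ [−14, ∞) omits the interval between −20 and −14; in particular −20 has no preimage. So φ is not surjective.
Because the two images are disjoint, no x < −3 has φ(x) = φ(−3), so we compute φ⁻¹(−14): −14 lies in [−14, ∞), so solve 5x + 1 = −14: x = (−14 − 1)/5 = −3.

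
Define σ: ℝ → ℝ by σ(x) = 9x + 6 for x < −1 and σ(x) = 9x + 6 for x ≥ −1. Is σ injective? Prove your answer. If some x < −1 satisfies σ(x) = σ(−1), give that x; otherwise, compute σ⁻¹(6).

Both pieces are strictly increasing (slopes 9 and 9), so each is injective on its own interval.
The left piece maps (−∞, −1) onto (−∞, −3); the right piece maps [−1, ∞) onto [−3, ∞).
These images are disjoint, so no value is attained by both pieces. Therefore σ is injective.
Because the two images are disjoint, no x < −1 has σ(x) = σ(−1), so we compute σ⁻¹(6): 6 lies in [−3, ∞), so solve 9x + 6 = 6: x = (6 − 6)/9 = 0.

0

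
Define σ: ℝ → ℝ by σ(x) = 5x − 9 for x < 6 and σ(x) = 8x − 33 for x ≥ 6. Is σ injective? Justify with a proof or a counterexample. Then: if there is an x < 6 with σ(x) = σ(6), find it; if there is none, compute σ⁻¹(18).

Both pieces are strictly increasing (slopes 5 and 8), so each is injective on its own interval.
The left piece maps (−∞, 6) onto (−∞, 21); the right piece maps [6, ∞) onto [15, ∞).
These images overlap. In particular σ(6) = 15 (right piece), and solving 5x − 9 = 15 on the left piece gives x = 24/5 < 6.
So σ(24/5) = σ(6) with 24/5 ≠ 6, and σ is not injective. This x = 24/5 is the requested value below 6.

24/5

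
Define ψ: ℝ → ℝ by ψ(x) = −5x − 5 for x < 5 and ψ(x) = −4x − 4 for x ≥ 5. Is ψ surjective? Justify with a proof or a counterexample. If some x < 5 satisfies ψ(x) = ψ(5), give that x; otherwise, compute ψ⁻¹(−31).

Both pieces are strictly decreasing (slopes −5 and −4), so each is injective on its own interval.
The left piece maps (−∞, 5) onto (−30, ∞); the right piece maps [5, ∞) onto (−∞, −24].
The union (−30, ∞) ∪ (−∞, −24] covers ℝ, so ψ is surjective.
For the follow-up: the images overlap, so an x < 5 with ψ(x) = ψ(5) exists. ψ(5) = −24; solving −5x − 5 = −24 for x < 5 gives x = (−24 + 5)/(−5) = 19/5.

19/5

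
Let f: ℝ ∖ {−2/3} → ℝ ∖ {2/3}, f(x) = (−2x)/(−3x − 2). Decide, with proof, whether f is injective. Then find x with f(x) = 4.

-4/5

Suppose f(s) = f(t). Cross-multiplying: (−2s)(−3t − 2) = (−2t)(−3s − 2).
Expanding both sides and cancelling the symmetric terms leaves 4·(s − t) = 0. Since 4 ≠ 0, s = t. Therefore f is injective.
Solving f(x) = 4: cross-multiplying gives −2x = 4(−3x − 2), which rearranges to 10x = −8, so x = −4/5.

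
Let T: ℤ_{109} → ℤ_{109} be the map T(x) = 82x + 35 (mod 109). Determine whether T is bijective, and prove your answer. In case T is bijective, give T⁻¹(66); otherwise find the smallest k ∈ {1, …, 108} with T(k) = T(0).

15

Recall: T is injective when T(x_1) = T(x_2) forces x_1 = x_2.
Suppose T(x_1) = T(x_2) in ℤ_{109}. Then 82x_1 + 35 ≡ 82x_2 + 35 (mod 109), hence 82(x_1 − x_2) ≡ 0 (mod 109).
Since gcd(82, 109) = 1, 82 is invertible modulo 109, so x_1 − x_2 ≡ 0 (mod 109), i.e. x_1 = x_2.
We now compute 82⁻¹ mod 109 explicitly. Euclid's algorithm: 109 = 1·82 + 27, 82 = 3·27 + 1; back-substituting gives 1 = 4·82 − 3·109, so 82⁻¹ ≡ 4 (mod 109).
Then y ↦ 4(y − 35) is a two-sided inverse to T, so every y ∈ ℤ_{109} has a preimage.
Therefore T is bijective.
Since T is bijective, we compute T⁻¹(66): solve 82x + 35 ≡ 66 (mod 109), i.e. 82x ≡ 31 (mod 109).
Multiplying by 82⁻¹ = 4 gives x ≡ 4·31 = 124 = 1·109 + 15 ≡ 15 (mod 109).
Check: T(15) = 82·15 + 35 = 1265 = 11·109 + 66 ≡ 66 (mod 109).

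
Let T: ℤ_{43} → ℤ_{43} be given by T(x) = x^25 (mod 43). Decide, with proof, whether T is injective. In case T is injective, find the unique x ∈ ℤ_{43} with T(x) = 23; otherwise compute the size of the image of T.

Since 43 is prime, the nonzero elements of ℤ_{43} form a cyclic group of order 42.
As gcd(25, 42) = 1, raising to the 25th power is a bijection on this group: if x_1^25 ≡ x_2^25 then (x_1x_2^{−1})^25 = 1, and the only element of order dividing gcd(25, 42) = 1 is 1, so x_1 = x_2.
With T(0) = 0 this makes T injective on all of ℤ_{43}, hence bijective (finite equal-size domain and codomain). In particular T is injective.
Since T is injective, we find the preimage of 23. The inverse of x ↦ x^25 on (ℤ_{43})^× is x ↦ x^37, because 25·37 = 925 = 22·42 + 1 ≡ 1 (mod 42) and x^{42} = 1 for x ≠ 0 (Fermat). So T⁻¹(23) = 23^37 mod 43.
Repeated squaring mod 43: 23^1 ≡ 23, 23^2 ≡ 23² = 529 ≡ 13, 23^4 ≡ 13² = 169 ≡ 40, 23^8 ≡ 40² = 1600 ≡ 9, 23^16 ≡ 9² = 81 ≡ 38, 23^32 ≡ 38² = 1444 ≡ 25. Since 37 = 32 + 4 + 1, 23^37 ≡ 25·40·23: 25·40 = 1000 ≡ 11, then 11·23 = 253 ≡ 38. So 23^37 ≡ 38 (mod 43).
Hence T⁻¹(23) = 38.

38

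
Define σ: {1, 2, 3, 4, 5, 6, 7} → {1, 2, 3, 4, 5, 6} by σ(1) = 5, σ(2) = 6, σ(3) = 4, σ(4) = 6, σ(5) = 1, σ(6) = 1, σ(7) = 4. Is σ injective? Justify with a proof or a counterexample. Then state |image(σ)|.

σ(2) = 6 = σ(4) with 2 ≠ 4, so σ is not injective.
The image of σ is {1, 4, 5, 6}, which has 4 elements.

4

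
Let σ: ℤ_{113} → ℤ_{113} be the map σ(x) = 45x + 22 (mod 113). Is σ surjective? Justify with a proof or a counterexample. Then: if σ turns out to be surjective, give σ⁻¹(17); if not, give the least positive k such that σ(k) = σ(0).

Recall that σ is surjective if every y in the codomain equals σ(x) for some x in the domain.
Since gcd(45, 113) = 1, 45 is invertible modulo 113. Euclid's algorithm: 113 = 2·45 + 23, 45 = 1·23 + 22, 23 = 1·22 + 1; back-substituting gives 1 = 108·45 − 43·113, so 45⁻¹ ≡ 108 (mod 113).
For any y ∈ ℤ_{113}, x = 108(y − 22) mod 113 satisfies σ(x) = 45·108(y − 22) + 22 ≡ y (since 45·108 ≡ 1 mod 113). So every y has a preimage.
Hence σ is surjective.
Since σ is surjective, we find σ⁻¹(17): we need 45x ≡ 17 − 22 ≡ 108 (mod 113). Using 45⁻¹ = 108: x ≡ 108·108 = 11664 = 103·113 + 25, so x = 25.
Check: σ(25) = 45·25 + 22 = 1147 = 10·113 + 17 ≡ 17 (mod 113).

25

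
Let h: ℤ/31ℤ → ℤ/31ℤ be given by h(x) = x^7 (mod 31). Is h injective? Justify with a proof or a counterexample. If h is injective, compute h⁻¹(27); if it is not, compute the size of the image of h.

29

Since 31 is prime, the nonzero elements of ℤ/31ℤ form a cyclic group of order 30.
As gcd(7, 30) = 1, raising to the 7th power is a bijection on this group: if x_1^7 ≡ x_2^7 then (x_1x_2^{−1})^7 = 1, and the only element of order dividing gcd(7, 30) = 1 is 1, so x_1 = x_2.
With h(0) = 0 this makes h injective on all of ℤ/31ℤ, hence bijective (finite equal-size domain and codomain). In particular h is injective.
Since h is injective, we find the preimage of 27. The inverse of x ↦ x^7 on (ℤ/31ℤ)^× is x ↦ x^13, because 7·13 = 91 = 3·30 + 1 ≡ 1 (mod 30) and x^{30} = 1 for x ≠ 0 (Fermat). So h⁻¹(27) = 27^13 mod 31.
Repeated squaring mod 31: 27^1 ≡ 27, 27^2 ≡ 27² = 729 ≡ 16, 27^4 ≡ 16² = 256 ≡ 8, 27^8 ≡ 8² = 64 ≡ 2. Since 13 = 8 + 4 + 1, 27^13 ≡ 2·8·27: 2·8 = 16, then 16·27 = 432 ≡ 29. So 27^13 ≡ 29 (mod 31).
Hence h⁻¹(27) = 29.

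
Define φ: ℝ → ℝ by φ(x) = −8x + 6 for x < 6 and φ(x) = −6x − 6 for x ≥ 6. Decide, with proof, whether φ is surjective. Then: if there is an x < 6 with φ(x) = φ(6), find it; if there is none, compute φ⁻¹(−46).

20/3

Both pieces are strictly decreasing (slopes −8 and −6), so each is injective on its own interval.
The left piece maps (−∞, 6) onto (−42, ∞); the right piece maps [6, ∞) onto (−∞, −42].
These images together cover ℝ, so φ is surjective.
Because the two images are disjoint, no x < 6 has φ(x) = φ(6), so we compute φ⁻¹(−46): −46 lies in (−∞, −42], so solve −6x − 6 = −46: x = (−46 + 6)/(−6) = 20/3.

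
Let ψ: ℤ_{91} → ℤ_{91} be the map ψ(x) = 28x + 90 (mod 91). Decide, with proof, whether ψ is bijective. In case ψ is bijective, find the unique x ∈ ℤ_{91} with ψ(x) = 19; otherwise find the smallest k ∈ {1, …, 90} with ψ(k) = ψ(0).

13

Recall that injectivity means: for all u, v in the domain, ψ(u) = ψ(v) implies u = v.
We have gcd(28, 91) = 7 > 1. Taking u = 0 and v = 13: ψ(0) = 90 and ψ(13) = 28·13 + 90 = 454 ≡ 90 (mod 91).
So ψ(0) = ψ(13) while 0 ≠ 13, therefore ψ is not injective, hence not bijective.
Since ψ is not bijective, we find the least positive k with ψ(k) = ψ(0): this means 28k ≡ 0 (mod 91), i.e. 91 ∣ 28k. Since gcd(28, 91) = 7, dividing through by 7 this holds exactly when 13 ∣ 4k, and as gcd(4, 13) = 1, exactly when 13 ∣ k.
The smallest positive such k is 13.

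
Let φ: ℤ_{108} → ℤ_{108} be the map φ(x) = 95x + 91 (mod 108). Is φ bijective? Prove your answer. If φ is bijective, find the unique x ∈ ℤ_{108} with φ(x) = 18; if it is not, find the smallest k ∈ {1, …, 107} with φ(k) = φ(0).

97

If φ(a) = φ(b), then 95a ≡ 95b (mod 108). Because gcd(95, 108) = 1, we may cancel 95 to get a ≡ b (mod 108).
We now compute 95⁻¹ mod 108 explicitly. Euclid's algorithm: 108 = 1·95 + 13, 95 = 7·13 + 4, 13 = 3·4 + 1; back-substituting gives 1 = 83·95 − 73·108, so 95⁻¹ ≡ 83 (mod 108).
For any y ∈ ℤ_{108}, x = 83(y − 91) mod 108 satisfies φ(x) = 95·83(y − 91) + 91 ≡ y (since 95·83 ≡ 1 mod 108). So every y has a preimage.
Hence φ is bijective.
Since φ is bijective, we compute φ⁻¹(18): solve 95x + 91 ≡ 18 (mod 108), i.e. 95x ≡ 35 (mod 108).
Multiplying by 95⁻¹ = 83 gives x ≡ 83·35 = 2905 = 26·108 + 97 ≡ 97 (mod 108).
Check: φ(97) = 95·97 + 91 = 9306 = 86·108 + 18 ≡ 18 (mod 108).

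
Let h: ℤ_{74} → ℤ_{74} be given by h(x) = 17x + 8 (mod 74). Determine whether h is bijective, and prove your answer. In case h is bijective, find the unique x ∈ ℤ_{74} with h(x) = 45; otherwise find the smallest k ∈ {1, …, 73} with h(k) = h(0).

37

By definition, h is injective when h(x_1) = h(x_2) forces x_1 = x_2.
If h(x_1) = h(x_2), then 17x_1 ≡ 17x_2 (mod 74). Because gcd(17, 74) = 1, we may cancel 17 to get x_1 ≡ x_2 (mod 74).
We now compute 17⁻¹ mod 74 explicitly. Euclid's algorithm: 74 = 4·17 + 6, 17 = 2·6 + 5, 6 = 1·5 + 1; back-substituting gives 1 = 61·17 − 14·74, so 17⁻¹ ≡ 61 (mod 74).
Then y ↦ 61(y − 8) is a two-sided inverse to h, so every y ∈ ℤ_{74} has a preimage.
Hence h is bijective.
Since h is bijective, we find h⁻¹(45): we need 17x ≡ 45 − 8 ≡ 37 (mod 74). Using 17⁻¹ = 61: x ≡ 61·37 = 2257 = 30·74 + 37, so x = 37.
Check: h(37) = 17·37 + 8 = 637 = 8·74 + 45 ≡ 45 (mod 74).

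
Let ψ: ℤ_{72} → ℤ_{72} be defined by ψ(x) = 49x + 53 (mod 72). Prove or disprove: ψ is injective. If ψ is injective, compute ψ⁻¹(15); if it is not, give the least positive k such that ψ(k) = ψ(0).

If ψ(x_1) = ψ(x_2), then 49x_1 ≡ 49x_2 (mod 72). Because gcd(49, 72) = 1, we may cancel 49 to get x_1 ≡ x_2 (mod 72).
Thus ψ is injective.
We now compute 49⁻¹ mod 72 explicitly. Euclid's algorithm: 72 = 1·49 + 23, 49 = 2·23 + 3, 23 = 7·3 + 2, 3 = 1·2 + 1; back-substituting gives 1 = 25·49 − 17·72, so 49⁻¹ ≡ 25 (mod 72).
Since ψ is injective, we compute ψ⁻¹(15): solve 49x + 53 ≡ 15 (mod 72), i.e. 49x ≡ 34 (mod 72).
Multiplying by 49⁻¹ = 25 gives x ≡ 25·34 = 850 = 11·72 + 58 ≡ 58 (mod 72).
Check: ψ(58) = 49·58 + 53 = 2895 = 40·72 + 15 ≡ 15 (mod 72).

58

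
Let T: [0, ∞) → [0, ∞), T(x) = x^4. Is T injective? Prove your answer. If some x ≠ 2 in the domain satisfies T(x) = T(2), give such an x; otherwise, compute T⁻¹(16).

On [0, ∞), x ↦ x^4 is strictly increasing, so T(a) = T(b) forces a = b. Thus T is injective.
Since x ↦ x^4 is strictly increasing on [0, ∞), it is injective there, so no x ≠ 2 in the domain has T(x) = T(2). We therefore compute T⁻¹(16) = 16^{1/4} = 2 (indeed 2^4 = 16).

2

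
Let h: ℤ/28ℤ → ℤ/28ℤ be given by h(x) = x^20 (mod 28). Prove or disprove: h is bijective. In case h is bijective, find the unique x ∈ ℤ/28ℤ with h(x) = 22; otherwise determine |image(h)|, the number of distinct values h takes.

8

h(6): Repeated squaring mod 28: 6^1 ≡ 6, 6^2 ≡ 6² = 36 ≡ 8, 6^4 ≡ 8² = 64 ≡ 8, 6^8 ≡ 8² = 64 ≡ 8, 6^16 ≡ 8² = 64 ≡ 8. Since 20 = 16 + 4, 6^20 ≡ 8·8: 8·8 = 64 ≡ 8. So 6^20 ≡ 8 (mod 28).
h(8): Repeated squaring mod 28: 8^1 ≡ 8, 8^2 ≡ 8² = 64 ≡ 8, 8^4 ≡ 8² = 64 ≡ 8, 8^8 ≡ 8² = 64 ≡ 8, 8^16 ≡ 8² = 64 ≡ 8. Since 20 = 16 + 4, 8^20 ≡ 8·8: 8·8 = 64 ≡ 8. So 8^20 ≡ 8 (mod 28).
So h(6) = h(8) = 8 while 6 ≠ 8, so h is not injective, hence not bijective.
Since h is not bijective, we determine |image(h)|. Computing x^20 mod 28 for each x (by repeated squaring, reducing mod 28 at every step), the values h(0), h(1), …, h(27) are: 0, 1, 4, 9, 16, 25, 8, 21, 8, 25, 16, 9, 4, 1, 0, 1, 4, 9, 16, 25, 8, 21, 8, 25, 16, 9, 4, 1.
The distinct values are {0, 1, 4, 8, 9, 16, 21, 25}; there are 8 of them.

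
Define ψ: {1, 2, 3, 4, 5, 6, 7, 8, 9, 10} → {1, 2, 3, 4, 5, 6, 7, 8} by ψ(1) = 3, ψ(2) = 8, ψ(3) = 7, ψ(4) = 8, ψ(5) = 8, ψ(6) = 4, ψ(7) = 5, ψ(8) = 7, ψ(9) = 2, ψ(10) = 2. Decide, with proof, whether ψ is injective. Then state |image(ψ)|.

ψ(2) = 8 = ψ(4) with 2 ≠ 4, so ψ is not injective.
The image of ψ is {2, 3, 4, 5, 7, 8}, which has 6 elements.

6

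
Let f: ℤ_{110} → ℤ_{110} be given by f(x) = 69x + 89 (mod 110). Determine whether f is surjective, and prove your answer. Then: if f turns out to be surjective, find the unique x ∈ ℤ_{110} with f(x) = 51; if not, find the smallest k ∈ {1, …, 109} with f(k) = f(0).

Since gcd(69, 110) = 1, 69 is invertible modulo 110. Euclid's algorithm: 110 = 1·69 + 41, 69 = 1·41 + 28, 41 = 1·28 + 13, 28 = 2·13 + 2, 13 = 6·2 + 1; back-substituting gives 1 = 59·69 − 37·110, so 69⁻¹ ≡ 59 (mod 110).
For any y ∈ ℤ_{110}, x = 59(y − 89) mod 110 satisfies f(x) = 69·59(y − 89) + 89 ≡ y (since 69·59 ≡ 1 mod 110). So every y has a preimage.
Hence f is surjective.
Since f is surjective, we compute f⁻¹(51): solve 69x + 89 ≡ 51 (mod 110), i.e. 69x ≡ 72 (mod 110).
Multiplying by 69⁻¹ = 59 gives x ≡ 59·72 = 4248 = 38·110 + 68 ≡ 68 (mod 110).
Check: f(68) = 69·68 + 89 = 4781 = 43·110 + 51 ≡ 51 (mod 110).

68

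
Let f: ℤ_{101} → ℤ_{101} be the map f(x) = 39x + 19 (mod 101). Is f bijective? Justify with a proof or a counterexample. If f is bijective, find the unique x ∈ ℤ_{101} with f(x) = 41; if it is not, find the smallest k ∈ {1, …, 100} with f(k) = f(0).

Recall that injectivity means: for all a, b in the domain, f(a) = f(b) implies a = b.
Suppose f(a) = f(b) in ℤ_{101}. Then 39a + 19 ≡ 39b + 19 (mod 101), hence 39(a − b) ≡ 0 (mod 101).
Since gcd(39, 101) = 1, 39 is invertible modulo 101, hence a − b ≡ 0 (mod 101), i.e. a = b.
We now compute 39⁻¹ mod 101 explicitly. Euclid's algorithm: 101 = 2·39 + 23, 39 = 1·23 + 16, 23 = 1·16 + 7, 16 = 2·7 + 2, 7 = 3·2 + 1; back-substituting gives 1 = 57·39 − 22·101, so 39⁻¹ ≡ 57 (mod 101).
Then y ↦ 57(y − 19) is a two-sided inverse to f, so every y ∈ ℤ_{101} has a preimage.
So f is bijective.
Since f is bijective, we compute f⁻¹(41): solve 39x + 19 ≡ 41 (mod 101), i.e. 39x ≡ 22 (mod 101).
Multiplying by 39⁻¹ = 57 gives x ≡ 57·22 = 1254 = 12·101 + 42 ≡ 42 (mod 101).
Check: f(42) = 39·42 + 19 = 1657 = 16·101 + 41 ≡ 41 (mod 101).

42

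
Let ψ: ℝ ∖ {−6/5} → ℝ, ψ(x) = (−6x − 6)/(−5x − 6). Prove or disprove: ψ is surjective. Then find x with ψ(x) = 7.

If ψ(x) = 6/5, cross-multiplying gives −5(−6x − 6) = −6(−5x − 6), which simplifies to 30 = 36 — false.  So 6/5 has no preimage and ψ is not surjective.
Solving ψ(x) = 7: cross-multiplying gives −6x − 6 = 7(−5x − 6), which rearranges to 29x = −36, so x = −36/29.

-36/29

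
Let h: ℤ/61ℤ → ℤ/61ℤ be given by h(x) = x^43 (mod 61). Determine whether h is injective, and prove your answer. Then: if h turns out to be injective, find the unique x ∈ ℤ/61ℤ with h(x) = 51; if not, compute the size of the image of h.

Since 61 is prime, the nonzero elements of ℤ/61ℤ form a cyclic group of order 60.
As gcd(43, 60) = 1, raising to the 43rd power is a bijection on this group: if u^43 ≡ v^43 then (uv^{−1})^43 = 1, and the only element of order dividing gcd(43, 60) = 1 is 1, so u = v.
With h(0) = 0 this makes h injective on all of ℤ/61ℤ, hence bijective (finite equal-size domain and codomain). In particular h is injective.
Since h is injective, we find the preimage of 51. The inverse of x ↦ x^43 on (ℤ/61ℤ)^× is x ↦ x^7, because 43·7 = 301 = 5·60 + 1 ≡ 1 (mod 60) and x^{60} = 1 for x ≠ 0 (Fermat). So h⁻¹(51) = 51^7 mod 61.
Repeated squaring mod 61: 51^1 ≡ 51, 51^2 ≡ 51² = 2601 ≡ 39, 51^4 ≡ 39² = 1521 ≡ 57. Since 7 = 4 + 2 + 1, 51^7 ≡ 57·39·51: 57·39 = 2223 ≡ 27, then 27·51 = 1377 ≡ 35. So 51^7 ≡ 35 (mod 61).
Hence h⁻¹(51) = 35.

35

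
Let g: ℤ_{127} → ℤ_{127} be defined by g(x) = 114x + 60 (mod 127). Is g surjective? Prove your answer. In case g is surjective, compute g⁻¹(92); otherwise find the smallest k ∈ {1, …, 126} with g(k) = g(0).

Since gcd(114, 127) = 1, 114 is invertible modulo 127. Euclid's algorithm: 127 = 1·114 + 13, 114 = 8·13 + 10, 13 = 1·10 + 3, 10 = 3·3 + 1; back-substituting gives 1 = 39·114 − 35·127, so 114⁻¹ ≡ 39 (mod 127).
Then y ↦ 39(y − 60) is a two-sided inverse to g, so every y ∈ ℤ_{127} has a preimage.
Hence g is surjective.
Since g is surjective, we compute g⁻¹(92): solve 114x + 60 ≡ 92 (mod 127), i.e. 114x ≡ 32 (mod 127).
Multiplying by 114⁻¹ = 39 gives x ≡ 39·32 = 1248 = 9·127 + 105 ≡ 105 (mod 127).
Check: g(105) = 114·105 + 60 = 12030 = 94·127 + 92 ≡ 92 (mod 127).

105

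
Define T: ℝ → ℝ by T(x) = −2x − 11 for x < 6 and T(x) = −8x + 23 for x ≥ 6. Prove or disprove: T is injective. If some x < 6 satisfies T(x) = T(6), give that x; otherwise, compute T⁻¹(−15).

2

Both pieces are strictly decreasing (slopes −2 and −8), so each is injective on its own interval.
The left piece maps (−∞, 6) onto (−23, ∞); the right piece maps [6, ∞) onto (−∞, −25].
These images are disjoint, so no value is attained by both pieces. Thus T is injective.
Because the two images are disjoint, no x < 6 has T(x) = T(6), so we compute T⁻¹(−15): −15 lies in (−23, ∞), so solve −2x − 11 = −15: x = (−15 + 11)/(−2) = 2.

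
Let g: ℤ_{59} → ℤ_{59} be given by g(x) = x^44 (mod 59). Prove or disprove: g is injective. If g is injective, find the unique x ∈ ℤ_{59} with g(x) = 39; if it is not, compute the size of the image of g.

g(29): Repeated squaring mod 59: 29^1 ≡ 29, 29^2 ≡ 29² = 841 ≡ 15, 29^4 ≡ 15² = 225 ≡ 48, 29^8 ≡ 48² = 2304 ≡ 3, 29^16 ≡ 3² = 9, 29^32 ≡ 9² = 81 ≡ 22. Since 44 = 32 + 8 + 4, 29^44 ≡ 22·3·48: 22·3 = 66 ≡ 7, then 7·48 = 336 ≡ 41. So 29^44 ≡ 41 (mod 59).
g(30): Repeated squaring mod 59: 30^1 ≡ 30, 30^2 ≡ 30² = 900 ≡ 15, 30^4 ≡ 15² = 225 ≡ 48, 30^8 ≡ 48² = 2304 ≡ 3, 30^16 ≡ 3² = 9, 30^32 ≡ 9² = 81 ≡ 22. Since 44 = 32 + 8 + 4, 30^44 ≡ 22·3·48: 22·3 = 66 ≡ 7, then 7·48 = 336 ≡ 41. So 30^44 ≡ 41 (mod 59).
So g(29) = g(30) = 41 while 29 ≠ 30, thus g is not injective.
Since g is not injective, we determine |image(g)|. Computing x^44 mod 59 for each x (by repeated squaring, reducing mod 59 at every step), the values g(0), g(1), …, g(58) are: 0, 1, 36, 48, 57, 51, 17, 19, 46, 3, 7, 15, 22, 20, 35, 29, 4, 28, 49, 45, 16, 27, 9, 53, 25, 5, 12, 26, 21, 41, 41, 21, 26, 12, 5, 25, 53, 9, 27, 16, 45, 49, 28, 4, 29, 35, 20, 22, 15, 7, 3, 46, 19, 17, 51, 57, 48, 36, 1.
The distinct values are {0, 1, 3, 4, 5, 7, 9, 12, 15, 16, 17, 19, 20, 21, 22, 25, 26, 27, 28, 29, 35, 36, 41, 45, 46, 48, 49, 51, 53, 57}; there are 30 of them.

30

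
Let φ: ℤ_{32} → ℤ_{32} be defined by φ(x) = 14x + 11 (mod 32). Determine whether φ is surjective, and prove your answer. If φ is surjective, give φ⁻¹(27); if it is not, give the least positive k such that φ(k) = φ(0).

Since gcd(14, 32) = 2, we have 14x ≡ 0 (mod 2) for all x, so φ(x) ≡ 1 (mod 2).
But 0 ≢ 1 (mod 2), so 0 ∈ ℤ_{32} has no preimage. Hence φ is not surjective.
Since φ is not surjective, we find the least positive k with φ(k) = φ(0): this means 14k ≡ 0 (mod 32), i.e. 32 ∣ 14k. Since gcd(14, 32) = 2, dividing through by 2 this holds exactly when 16 ∣ 7k, and as gcd(7, 16) = 1, exactly when 16 ∣ k.
The smallest positive such k is 16.

16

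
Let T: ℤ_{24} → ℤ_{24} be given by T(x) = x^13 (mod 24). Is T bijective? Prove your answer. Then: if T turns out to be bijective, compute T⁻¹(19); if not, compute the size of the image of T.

15

T(0) = 0^13 = 0.
T(6): Repeated squaring mod 24: 6^1 ≡ 6, 6^2 ≡ 6² = 36 ≡ 12, 6^4 ≡ 12² = 144 ≡ 0, 6^8 ≡ 0² = 0. Since 13 = 8 + 4 + 1, 6^13 ≡ 0·0·6: 0·0 = 0, then 0·6 = 0. So 6^13 ≡ 0 (mod 24).
So T(0) = T(6) = 0 while 0 ≠ 6, so T is not injective, hence not bijective.
Since T is not bijective, we determine |image(T)|. Computing x^13 mod 24 for each x (by repeated squaring, reducing mod 24 at every step), the values T(0), T(1), …, T(23) are: 0, 1, 8, 3, 16, 5, 0, 7, 8, 9, 16, 11, 0, 13, 8, 15, 16, 17, 0, 19, 8, 21, 16, 23.
The distinct values are {0, 1, 3, 5, 7, 8, 9, 11, 13, 15, 16, 17, 19, 21, 23}; there are 15 of them.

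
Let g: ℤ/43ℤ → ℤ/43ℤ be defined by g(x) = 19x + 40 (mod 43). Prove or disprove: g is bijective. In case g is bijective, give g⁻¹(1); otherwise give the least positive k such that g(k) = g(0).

7

By definition, g is injective when g(u) = g(v) forces u = v.
If g(u) = g(v), then 19u ≡ 19v (mod 43). Because gcd(19, 43) = 1, we may cancel 19 to get u ≡ v (mod 43).
We now compute 19⁻¹ mod 43 explicitly. Euclid's algorithm: 43 = 2·19 + 5, 19 = 3·5 + 4, 5 = 1·4 + 1; back-substituting gives 1 = 34·19 − 15·43, so 19⁻¹ ≡ 34 (mod 43).
Then y ↦ 34(y − 40) is a two-sided inverse to g, so every y ∈ ℤ/43ℤ has a preimage.
Hence g is bijective.
Since g is bijective, we find g⁻¹(1): we need 19x ≡ 1 − 40 ≡ 4 (mod 43). Using 19⁻¹ = 34: x ≡ 34·4 = 136 = 3·43 + 7, so x = 7.
Check: g(7) = 19·7 + 40 = 173 = 4·43 + 1 ≡ 1 (mod 43).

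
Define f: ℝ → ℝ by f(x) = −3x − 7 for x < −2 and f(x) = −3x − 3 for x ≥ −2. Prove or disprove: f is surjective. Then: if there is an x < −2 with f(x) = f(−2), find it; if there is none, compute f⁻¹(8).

Both pieces are strictly decreasing (slopes −3 and −3), so each is injective on its own interval.
The left piece maps (−∞, −2) onto (−1, ∞); the right piece maps [−2, ∞) onto (−∞, 3].
The union (−1, ∞) ∪ (−∞, 3] covers ℝ, so f is surjective.
For the follow-up: the images overlap, so an x < −2 with f(x) = f(−2) exists. f(−2) = 3; solving −3x − 7 = 3 for x < −2 gives x = (3 + 7)/(−3) = −10/3.

-10/3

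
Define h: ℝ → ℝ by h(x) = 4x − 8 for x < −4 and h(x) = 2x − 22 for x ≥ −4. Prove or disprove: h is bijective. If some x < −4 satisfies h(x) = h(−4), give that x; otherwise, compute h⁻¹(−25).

Both pieces are strictly increasing (slopes 4 and 2), so each is injective on its own interval.
The left piece maps (−∞, −4) onto (−∞, −24); the right piece maps [−4, ∞) onto [−30, ∞).
These images overlap. In particular h(−4) = −30 (right piece), and solving 4x − 8 = −30 on the left piece gives x = −11/2 < −4.
So h(−11/2) = h(−4) with −11/2 ≠ −4, and h is not injective, hence not bijective. This x = −11/2 is the requested value below −4.

-11/2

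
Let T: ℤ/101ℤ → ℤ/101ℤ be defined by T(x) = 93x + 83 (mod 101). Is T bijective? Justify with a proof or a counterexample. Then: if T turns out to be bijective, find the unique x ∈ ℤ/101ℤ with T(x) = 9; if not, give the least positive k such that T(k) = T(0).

85

If T(x_1) = T(x_2), then 93x_1 ≡ 93x_2 (mod 101). Because gcd(93, 101) = 1, we may cancel 93 to get x_1 ≡ x_2 (mod 101).
We now compute 93⁻¹ mod 101 explicitly. Euclid's algorithm: 101 = 1·93 + 8, 93 = 11·8 + 5, 8 = 1·5 + 3, 5 = 1·3 + 2, 3 = 1·2 + 1; back-substituting gives 1 = 63·93 − 58·101, so 93⁻¹ ≡ 63 (mod 101).
For any y ∈ ℤ/101ℤ, x = 63(y − 83) mod 101 satisfies T(x) = 93·63(y − 83) + 83 ≡ y (since 93·63 ≡ 1 mod 101). So every y has a preimage.
Thus T is bijective.
Since T is bijective, we find T⁻¹(9): we need 93x ≡ 9 − 83 ≡ 27 (mod 101). Using 93⁻¹ = 63: x ≡ 63·27 = 1701 = 16·101 + 85, so x = 85.
Check: T(85) = 93·85 + 83 = 7988 = 79·101 + 9 ≡ 9 (mod 101).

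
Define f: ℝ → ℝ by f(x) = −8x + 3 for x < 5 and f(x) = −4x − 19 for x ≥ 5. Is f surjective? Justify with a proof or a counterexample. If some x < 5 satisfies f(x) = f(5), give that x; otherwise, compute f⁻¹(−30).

Both pieces are strictly decreasing (slopes −8 and −4), so each is injective on its own interval.
The left piece maps (−∞, 5) onto (−37, ∞); the right piece maps [5, ∞) onto (−∞, −39].
The union (−37, ∞) ∪ (−∞, −39] omits the interval between −37 and −39; in particular −37 has no preimage. So f is not surjective.
Because the two images are disjoint, no x < 5 has f(x) = f(5), so we compute f⁻¹(−30): −30 lies in (−37, ∞), so solve −8x + 3 = −30: x = (−30 − 3)/(−8) = 33/8.

33/8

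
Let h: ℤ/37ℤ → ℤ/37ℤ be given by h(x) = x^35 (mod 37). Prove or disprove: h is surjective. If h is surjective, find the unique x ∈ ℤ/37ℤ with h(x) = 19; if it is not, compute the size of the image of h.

Since 37 is prime, the nonzero elements of ℤ/37ℤ form a cyclic group of order 36.
As gcd(35, 36) = 1, raising to the 35th power is a bijection on this group: if s^35 ≡ t^35 then (st^{−1})^35 = 1, and the only element of order dividing gcd(35, 36) = 1 is 1, so s = t.
With h(0) = 0 this makes h injective on all of ℤ/37ℤ, hence bijective (finite equal-size domain and codomain). In particular h is surjective.
Since h is surjective, we find the preimage of 19. The inverse of x ↦ x^35 on (ℤ/37ℤ)^× is x ↦ x^35, because 35·35 = 1225 = 34·36 + 1 ≡ 1 (mod 36) and x^{36} = 1 for x ≠ 0 (Fermat). So h⁻¹(19) = 19^35 mod 37.
Repeated squaring mod 37: 19^1 ≡ 19, 19^2 ≡ 19² = 361 ≡ 28, 19^4 ≡ 28² = 784 ≡ 7, 19^8 ≡ 7² = 49 ≡ 12, 19^16 ≡ 12² = 144 ≡ 33, 19^32 ≡ 33² = 1089 ≡ 16. Since 35 = 32 + 2 + 1, 19^35 ≡ 16·28·19: 16·28 = 448 ≡ 4, then 4·19 = 76 ≡ 2. So 19^35 ≡ 2 (mod 37).
Hence h⁻¹(19) = 2.

2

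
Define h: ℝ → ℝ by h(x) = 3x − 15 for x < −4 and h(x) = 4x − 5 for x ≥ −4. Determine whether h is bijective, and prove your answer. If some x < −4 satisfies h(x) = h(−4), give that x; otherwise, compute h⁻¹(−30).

-5

Both pieces are strictly increasing (slopes 3 and 4), so each is injective on its own interval.
The left piece maps (−∞, −4) onto (−∞, −27); the right piece maps [−4, ∞) onto [−21, ∞).
The images leave a gap (−27 has no preimage), so h is not surjective, hence not bijective.
Because the two images are disjoint, no x < −4 has h(x) = h(−4), so we compute h⁻¹(−30): −30 lies in (−∞, −27), so solve 3x − 15 = −30: x = (−30 + 15)/3 = −5.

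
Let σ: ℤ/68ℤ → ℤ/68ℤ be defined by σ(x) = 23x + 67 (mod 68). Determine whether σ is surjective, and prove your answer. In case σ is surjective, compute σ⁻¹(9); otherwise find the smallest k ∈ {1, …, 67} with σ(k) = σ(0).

30

By definition, σ is surjective if every y in the codomain equals σ(x) for some x in the domain.
Since gcd(23, 68) = 1, 23 is invertible modulo 68. Euclid's algorithm: 68 = 2·23 + 22, 23 = 1·22 + 1; back-substituting gives 1 = 3·23 − 1·68, so 23⁻¹ ≡ 3 (mod 68).
For any y ∈ ℤ/68ℤ, x = 3(y − 67) mod 68 satisfies σ(x) = 23·3(y − 67) + 67 ≡ y (since 23·3 ≡ 1 mod 68). So every y has a preimage.
Therefore σ is surjective.
Since σ is surjective, we compute σ⁻¹(9): solve 23x + 67 ≡ 9 (mod 68), i.e. 23x ≡ 10 (mod 68).
Multiplying by 23⁻¹ = 3 gives x ≡ 3·10 = 30 ≡ 30 (mod 68).
Check: σ(30) = 23·30 + 67 = 757 = 11·68 + 9 ≡ 9 (mod 68).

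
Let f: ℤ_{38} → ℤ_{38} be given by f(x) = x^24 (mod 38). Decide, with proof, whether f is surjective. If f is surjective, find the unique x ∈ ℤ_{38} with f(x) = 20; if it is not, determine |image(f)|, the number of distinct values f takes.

f(3): Repeated squaring mod 38: 3^1 ≡ 3, 3^2 ≡ 3² = 9, 3^4 ≡ 9² = 81 ≡ 5, 3^8 ≡ 5² = 25, 3^16 ≡ 25² = 625 ≡ 17. Since 24 = 16 + 8, 3^24 ≡ 17·25: 17·25 = 425 ≡ 7. So 3^24 ≡ 7 (mod 38).
f(5): Repeated squaring mod 38: 5^1 ≡ 5, 5^2 ≡ 5² = 25, 5^4 ≡ 25² = 625 ≡ 17, 5^8 ≡ 17² = 289 ≡ 23, 5^16 ≡ 23² = 529 ≡ 35. Since 24 = 16 + 8, 5^24 ≡ 35·23: 35·23 = 805 ≡ 7. So 5^24 ≡ 7 (mod 38).
So f(3) = f(5) = 7 while 3 ≠ 5, hence f is not injective.
A non-injective map from the 38-element set ℤ_{38} to itself takes at most 37 distinct values, so it cannot be surjective. Thus f is not surjective.
Since f is not surjective, we determine |image(f)|. Computing x^24 mod 38 for each x (by repeated squaring, reducing mod 38 at every step), the values f(0), f(1), …, f(37) are: 0, 1, 26, 7, 30, 7, 30, 1, 20, 11, 30, 1, 20, 11, 26, 11, 26, 7, 20, 19, 20, 7, 26, 11, 26, 11, 20, 1, 30, 11, 20, 1, 30, 7, 30, 7, 26, 1.
The distinct values are {0, 1, 7, 11, 19, 20, 26, 30}; there are 8 of them.

8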